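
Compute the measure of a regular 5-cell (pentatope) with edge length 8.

Volume = 8^4 · √(5/2^4) / 4! ≈ 95.4056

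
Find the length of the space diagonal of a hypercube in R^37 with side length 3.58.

||(3.58,3.58,...,3.58)|| = √(37)·3.58 ≈ 21.7763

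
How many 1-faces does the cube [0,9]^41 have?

Number of 1-faces = C(41,1)·2^(41-1) = 41·1099511627776 = 45079976738816.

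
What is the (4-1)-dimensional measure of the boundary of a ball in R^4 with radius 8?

The surface area of an n-ball is 2π^(n/2) r^(n-1) / Γ(n/2). For n=4, r=8: 1024·π^2 ≈ 10106.5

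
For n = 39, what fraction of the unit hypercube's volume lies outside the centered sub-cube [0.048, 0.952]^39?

1 - (1 - 2·0.048)^39 = 1 - 0.904^39 ≈ 0.980476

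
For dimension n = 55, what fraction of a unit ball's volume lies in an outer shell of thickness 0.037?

1 - (1-0.037)^55 ≈ 0.874268 ≈ 87.43%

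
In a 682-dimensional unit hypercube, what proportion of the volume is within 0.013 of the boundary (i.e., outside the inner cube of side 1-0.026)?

Shell fraction = 1 - (1-0.026)^682 ≈ 0.9999999843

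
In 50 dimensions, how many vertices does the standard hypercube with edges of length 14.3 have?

The 50-cube has 2^50 = 1125899906842624 vertices.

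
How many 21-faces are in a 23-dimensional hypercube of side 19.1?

Number of 21-faces = C(23,21) · 2^(23-21) = 253 · 4 = 1012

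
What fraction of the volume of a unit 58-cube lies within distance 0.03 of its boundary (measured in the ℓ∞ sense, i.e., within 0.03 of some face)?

The inner cube has side 1-2·0.03 = 0.94 and volume (0.94)^58 ≈ 0.02763, so the shell holds 0.972368 of the volume.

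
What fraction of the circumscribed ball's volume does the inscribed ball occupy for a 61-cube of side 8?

Volume scales as r^n, and r_in/r_out = 1/√61, giving (1/√61)^61 ≈ 3.52728e-55.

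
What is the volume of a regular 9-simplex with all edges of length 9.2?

V_9 = √(10) · 9.2^9 / (9! · 2^(9/2)) ≈ 181.841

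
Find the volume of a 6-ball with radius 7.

The n-ball volume is π^(n/2)·r^n/Γ(n/2+1). With n=6, r=7: V = 117649·π^3/6 ≈ 607976.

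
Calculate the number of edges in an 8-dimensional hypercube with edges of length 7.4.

An n-cube has n·2^(n-1) edges. With n = 8: 8·128 = 1024.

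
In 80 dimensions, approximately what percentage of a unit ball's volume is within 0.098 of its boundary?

1 - (1-0.098)^80 ≈ 0.999739 ≈ 99.9739%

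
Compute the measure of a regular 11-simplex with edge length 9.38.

For a regular n-simplex with edge a, V = (a^n / n!)·√((n+1)/2^n). With a=9.38, n=11: V ≈ 94.8421.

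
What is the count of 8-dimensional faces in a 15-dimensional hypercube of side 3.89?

f_8(15-cube) = (15 choose 8) · 2^7 = 823680.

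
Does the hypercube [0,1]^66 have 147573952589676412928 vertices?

False. The 66-cube has 2^66 = 73786976294838206464 vertices.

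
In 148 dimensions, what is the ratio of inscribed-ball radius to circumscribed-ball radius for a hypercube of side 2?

r_in = 2/2 (half the side); r_out = 2√148/2 (half the diagonal). Ratio = 1/√148 ≈ 0.0821995.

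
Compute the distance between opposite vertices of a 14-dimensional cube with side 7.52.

d = √(7.52² + 7.52² + ... + 7.52²) [14 terms] = √(14·7.52²) = 7.52√14 ≈ 28.1373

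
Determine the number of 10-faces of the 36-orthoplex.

An n-cross-polytope has 2^(k+1)·C(n,k+1) k-faces. Here 2^11·C(36,11) = 2048·600805296 = 1230449246208.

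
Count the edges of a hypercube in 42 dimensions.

An n-cube has n·2^(n-1) edges. With n = 42: 42·2199023255552 = 92358976733184.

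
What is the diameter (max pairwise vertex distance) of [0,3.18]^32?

The space diagonal of an n-cube of side s is s√n. Here 3.18·√32 ≈ 17.9888.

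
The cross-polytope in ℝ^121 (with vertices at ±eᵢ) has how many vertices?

An n-cross-polytope has 2n vertices; here n = 121, giving 242.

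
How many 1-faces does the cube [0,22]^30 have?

Number of 1-faces = C(30,1)·2^(30-1) = 30·536870912 = 16106127360.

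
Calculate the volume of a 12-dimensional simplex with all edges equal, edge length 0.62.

V_12 = √(13) · 0.62^12 / (12! · 2^(12/2)) ≈ 3.7945e-13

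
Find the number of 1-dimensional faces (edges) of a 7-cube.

The 7-cube has n·2^(n-1) = 7·2^6 = 7·64 = 448 edges.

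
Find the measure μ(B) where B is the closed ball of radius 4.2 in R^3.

The n-ball volume is π^(n/2)·r^n/Γ(n/2+1). With n=3, r=4.2: V ≈ 310.339.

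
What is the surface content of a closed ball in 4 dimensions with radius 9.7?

S = n·V_n(r)/r = 4·V_4(9.7)/9.7 (volume-to-surface relation), giving 18015.4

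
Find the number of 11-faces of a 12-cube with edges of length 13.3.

Choose 11 of 12 axes to span the face (C(12,11) = 12 ways), then fix each of the remaining 1 coordinate at one of its two extreme values (2^1 = 2 ways): 12·2 = 24.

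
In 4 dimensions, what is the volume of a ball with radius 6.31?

Volume = π^{4/2}·(6.31)^4/Γ(3) ≈ 7823.25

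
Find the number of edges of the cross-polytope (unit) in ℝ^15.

An n-cross-polytope has 2^(k+1)·C(n,k+1) k-faces. Here 2^2·C(15,2) = 4·105 = 420.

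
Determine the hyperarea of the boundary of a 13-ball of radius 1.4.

S = n·V_n(r)/r = 13·V_13(1.4)/1.4 (volume-to-surface relation), giving 671.152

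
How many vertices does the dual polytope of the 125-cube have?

An n-cross-polytope has 2n vertices; here n = 125, giving 250.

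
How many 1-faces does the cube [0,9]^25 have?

The 25-cube has n·2^(n-1) = 25·2^24 = 25·16777216 = 419430400 edges.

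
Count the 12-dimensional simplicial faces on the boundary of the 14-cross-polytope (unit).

An n-cross-polytope has 2^(k+1)·C(n,k+1) k-faces. Here 2^13·C(14,13) = 8192·14 = 114688.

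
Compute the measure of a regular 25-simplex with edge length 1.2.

V_25 = √(26) · 1.2^25 / (25! · 2^(25/2)) ≈ 5.41374e-27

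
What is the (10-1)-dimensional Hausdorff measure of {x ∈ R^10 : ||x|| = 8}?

S = n·V_n(r)/r = 10·V_10(8)/8 (volume-to-surface relation), giving 33554432·π^5/3 ≈ 3.42277e+09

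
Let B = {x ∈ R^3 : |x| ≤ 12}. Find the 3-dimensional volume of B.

Volume = π^{3/2}·(12)^3/Γ(5/2) = 2304·π ≈ 7238.23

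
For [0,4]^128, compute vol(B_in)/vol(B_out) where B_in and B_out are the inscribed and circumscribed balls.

V_in/V_out = n^(-n/2) = 128^(-128/2) ≈ 1.37582e-135.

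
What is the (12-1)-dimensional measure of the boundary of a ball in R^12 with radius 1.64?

S_12(1.64) = 2·π^(12/2)·(1.64)^11 / Γ(12/2) ≈ 3698.54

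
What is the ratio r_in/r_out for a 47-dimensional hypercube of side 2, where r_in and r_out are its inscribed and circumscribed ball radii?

Ratio = (s/2)/(s√47/2) = 47^(-1/2) ≈ 0.145865.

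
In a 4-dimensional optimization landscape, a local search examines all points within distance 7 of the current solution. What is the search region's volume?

The n-ball volume is π^(n/2)·r^n/Γ(n/2+1). With n=4, r=7: V = 2401·π^2/2 ≈ 11848.5.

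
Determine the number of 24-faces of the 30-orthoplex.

Number of 24-faces = 2^(24+1) · C(30,24+1) = 33554432 · 142506 = 4781707886592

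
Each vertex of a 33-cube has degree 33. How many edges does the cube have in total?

An n-cube has n·2^(n-1) edges. With n = 33: 33·4294967296 = 141733920768.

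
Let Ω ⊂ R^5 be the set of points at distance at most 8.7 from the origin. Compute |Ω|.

The n-ball volume is π^(n/2)·r^n/Γ(n/2+1). With n=5, r=8.7: V ≈ 262358.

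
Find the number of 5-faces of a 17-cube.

Choose 5 of 17 axes to span the face (C(17,5) = 6188 ways), then fix each of the remaining 12 coordinates at one of its two extreme values (2^12 = 4096 ways): 6188·4096 = 25346048.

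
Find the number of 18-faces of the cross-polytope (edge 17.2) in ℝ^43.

An n-cross-polytope has 2^(k+1)·C(n,k+1) k-faces. Here 2^19·C(43,19) = 524288·800472431850 = 419678090349772800.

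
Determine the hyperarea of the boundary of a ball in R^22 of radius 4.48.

|∂B_22(4.48)| ≈ 7.70467e+12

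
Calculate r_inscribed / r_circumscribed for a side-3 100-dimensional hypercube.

r_in / r_out = (3/2) / (3√100/2) = 1/√100 ≈ 0.1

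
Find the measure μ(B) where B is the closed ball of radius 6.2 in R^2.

Volume = π^{2/2}·(6.2)^2/Γ(2) ≈ 120.763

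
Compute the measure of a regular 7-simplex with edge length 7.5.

V = (7.5^7 / 7!) · √((7+1) / 2^7) ≈ 66.2122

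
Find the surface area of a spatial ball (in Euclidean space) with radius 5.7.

The surface area of an n-ball is 2π^(n/2) r^(n-1) / Γ(n/2). For n=3, r=5.7: 4πr² = 4π·(5.7)² ≈ 408.281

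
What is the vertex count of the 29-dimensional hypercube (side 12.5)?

Number of vertices = 2^29 = 536870912.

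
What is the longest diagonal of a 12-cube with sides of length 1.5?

||(1.5,1.5,...,1.5)|| = √(12)·1.5 ≈ 5.19615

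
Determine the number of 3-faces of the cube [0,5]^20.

f_3(20-cube) = (20 choose 3) · 2^17 = 149422080.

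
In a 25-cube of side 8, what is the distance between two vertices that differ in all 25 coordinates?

Diagonal = √25 · 8 = 40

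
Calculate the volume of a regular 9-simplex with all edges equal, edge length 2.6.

V_9 = √(10) · 2.6^9 / (9! · 2^(9/2)) ≈ 0.00209104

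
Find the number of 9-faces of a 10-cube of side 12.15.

An n-cube has C(n,k)·2^(n-k) k-faces. Here C(10,9)·2^1 = 10·2 = 20.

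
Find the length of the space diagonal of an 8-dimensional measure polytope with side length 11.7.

Diagonal = √8 · 11.7 ≈ 33.0926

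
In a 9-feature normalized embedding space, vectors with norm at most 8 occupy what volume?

V_9(8) = π^(9/2) · (8)^9 / Γ(9/2 + 1) = 4294967296·π^4/945 ≈ 4.42718e+08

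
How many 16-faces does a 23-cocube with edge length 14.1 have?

Number of 16-faces = 2^(16+1) · C(23,16+1) = 131072 · 100947 = 13231325184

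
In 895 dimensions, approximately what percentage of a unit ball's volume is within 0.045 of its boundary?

1 - (1-0.045)^895 ≈ 1 - 1.268e-18 ≈ 100.000000%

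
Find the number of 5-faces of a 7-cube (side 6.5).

Number of 5-faces = C(7,5) · 2^(7-5) = 21 · 4 = 84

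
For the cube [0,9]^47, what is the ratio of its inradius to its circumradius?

r_in / r_out = (9/2) / (9√47/2) = 1/√47 ≈ 0.145865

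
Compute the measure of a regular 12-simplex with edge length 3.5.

V_12 = √(13) · 3.5^12 / (12! · 2^(12/2)) ≈ 0.00039744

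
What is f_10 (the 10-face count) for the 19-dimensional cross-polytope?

f_10(19-orthoplex) = 2^11 · (19 choose 11) = 154791936.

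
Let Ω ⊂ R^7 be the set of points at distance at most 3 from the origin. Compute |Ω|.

The n-ball volume is π^(n/2)·r^n/Γ(n/2+1). With n=7, r=3: V = 11664·π^3/35 ≈ 10333.1.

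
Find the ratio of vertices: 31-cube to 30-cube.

The 31-cube has 2^31 = 2147483648 vertices. The 30-cube has 2^30 = 1073741824 vertices. Ratio: 2147483648/1073741824 = 2.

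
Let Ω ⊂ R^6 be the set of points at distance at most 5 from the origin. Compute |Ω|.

V_6(5) = π^(6/2) · (5)^6 / Γ(6/2 + 1) = 15625·π^3/6 ≈ 80745.5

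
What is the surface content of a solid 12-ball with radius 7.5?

S_12(7.5) = 2·π^(12/2)·(7.5)^11 / Γ(12/2) = 576650390625·π^6/8192 ≈ 6.7674e+10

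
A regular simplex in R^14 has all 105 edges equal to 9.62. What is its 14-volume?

V = (9.62^14 / 14!) · √((14+1) / 2^14) ≈ 20.178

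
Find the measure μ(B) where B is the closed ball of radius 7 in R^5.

Volume = π^{5/2}·(7)^5/Γ(7/2) = 134456·π^2/15 ≈ 88468.5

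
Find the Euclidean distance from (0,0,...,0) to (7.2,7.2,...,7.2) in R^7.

||(7.2,7.2,...,7.2)|| = √(7)·7.2 ≈ 19.0494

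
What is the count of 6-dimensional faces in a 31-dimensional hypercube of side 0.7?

An n-cube has C(n,k)·2^(n-k) k-faces. Here C(31,6)·2^25 = 736281·33554432 = 24705490747392.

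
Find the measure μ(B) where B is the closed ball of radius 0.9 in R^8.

V_8(0.9) = π^(8/2) · (0.9)^8 / Γ(8/2 + 1) ≈ 1.74714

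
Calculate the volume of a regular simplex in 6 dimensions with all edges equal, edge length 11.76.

Volume = 11.76^6 · √(7/2^6) / 6! ≈ 1214.98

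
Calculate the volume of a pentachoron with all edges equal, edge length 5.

Volume = 5^4 · √(5/2^4) / 4! ≈ 14.5577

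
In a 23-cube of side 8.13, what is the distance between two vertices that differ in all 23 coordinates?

Diagonal = √23 · 8.13 ≈ 38.9901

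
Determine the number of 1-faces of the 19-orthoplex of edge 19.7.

f_1(19-orthoplex) = 2^2 · (19 choose 2) = 684.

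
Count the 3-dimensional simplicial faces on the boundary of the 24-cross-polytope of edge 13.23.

Number of 3-faces = 2^(3+1) · C(24,3+1) = 16 · 10626 = 170016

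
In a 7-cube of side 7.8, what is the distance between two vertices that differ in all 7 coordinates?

||(7.8,7.8,...,7.8)|| = √(7)·7.8 ≈ 20.6369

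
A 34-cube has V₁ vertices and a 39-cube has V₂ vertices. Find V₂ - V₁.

V₁ = 2^34 = 17179869184. V₂ = 2^39 = 549755813888. V₂ - V₁ = 532575944704.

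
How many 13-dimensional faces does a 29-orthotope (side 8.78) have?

Number of 13-faces = C(29,13) · 2^(29-13) = 67863915 · 65536 = 4447529533440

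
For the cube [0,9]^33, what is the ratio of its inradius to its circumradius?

r_in = 9/2 (half the side); r_out = 9√33/2 (half the diagonal). Ratio = 1/√33 ≈ 0.174078.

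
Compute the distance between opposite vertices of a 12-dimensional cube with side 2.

d = √(2² + 2² + ... + 2²) [12 terms] = √(12·2²) = 2√12 ≈ 6.9282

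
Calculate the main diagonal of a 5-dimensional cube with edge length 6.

d = √(6² + 6² + ... + 6²) [5 terms] = √(5·6²) = 6√5 ≈ 13.4164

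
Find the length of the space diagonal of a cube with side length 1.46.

d = √(1.46² + 1.46² + ... + 1.46²) [3 terms] = √(3·1.46²) = 1.46√3 ≈ 2.52879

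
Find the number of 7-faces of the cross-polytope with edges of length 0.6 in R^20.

f_7(20-orthoplex) = 2^8 · (20 choose 8) = 32248320.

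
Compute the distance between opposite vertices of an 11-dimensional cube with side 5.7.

The space diagonal of an n-cube of side s is s√n. Here 5.7·√11 ≈ 18.9048.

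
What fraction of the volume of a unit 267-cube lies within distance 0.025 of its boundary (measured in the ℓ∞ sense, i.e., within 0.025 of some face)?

The inner cube has side 1-2·0.025 = 0.95 and volume (0.95)^267 ≈ 1.128e-06, so the shell holds 0.9999988723 of the volume.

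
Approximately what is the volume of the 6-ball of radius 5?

V_6(5) = π^(6/2) · (5)^6 / Γ(6/2 + 1) = 15625·π^3/6 ≈ 80745.5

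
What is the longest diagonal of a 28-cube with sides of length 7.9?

The space diagonal of an n-cube of side s is s√n. Here 7.9·√28 ≈ 41.8029.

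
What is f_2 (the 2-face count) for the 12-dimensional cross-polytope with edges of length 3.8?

An n-cross-polytope has 2^(k+1)·C(n,k+1) k-faces. Here 2^3·C(12,3) = 8·220 = 1760.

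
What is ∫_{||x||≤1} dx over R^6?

Volume = π^{6/2}·(1)^6/Γ(4) = π^3/6 ≈ 5.16771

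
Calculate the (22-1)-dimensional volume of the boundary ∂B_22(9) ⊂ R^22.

The surface area of an n-ball is 2π^(n/2) r^(n-1) / Γ(n/2). For n=22, r=9: 1350851717672992089·π^11/22400 ≈ 1.77422e+19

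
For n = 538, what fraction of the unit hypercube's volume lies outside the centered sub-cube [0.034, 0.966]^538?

1 - (1 - 2·0.034)^538 = 1 - 0.932^538 ≈ 1 - 3.514e-17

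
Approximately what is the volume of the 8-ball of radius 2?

V = 32·π^4/3 ≈ 1039.03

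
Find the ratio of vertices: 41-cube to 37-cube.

The 41-cube has 2^41 = 2199023255552 vertices. The 37-cube has 2^37 = 137438953472 vertices. Ratio: 2199023255552/137438953472 = 16.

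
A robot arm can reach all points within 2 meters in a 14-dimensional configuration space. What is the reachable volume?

V = 1024·π^7/315 ≈ 9818.35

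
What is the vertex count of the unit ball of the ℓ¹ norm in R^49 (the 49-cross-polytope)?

An n-cross-polytope has 2n vertices; here n = 49, giving 98.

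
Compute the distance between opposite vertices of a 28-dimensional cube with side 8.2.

||(8.2,8.2,...,8.2)|| = √(28)·8.2 ≈ 43.3903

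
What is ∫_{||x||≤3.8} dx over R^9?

Volume = π^{9/2}·(3.8)^9/Γ(11/2) ≈ 544967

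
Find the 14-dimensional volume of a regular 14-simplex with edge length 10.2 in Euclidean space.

For a regular n-simplex with edge a, V = (a^n / n!)·√((n+1)/2^n). With a=10.2, n=14: V ≈ 45.7962.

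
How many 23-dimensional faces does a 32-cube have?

An n-cube has C(n,k)·2^(n-k) k-faces. Here C(32,23)·2^9 = 28048800·512 = 14360985600.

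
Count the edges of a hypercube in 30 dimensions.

Number of 1-faces = C(30,1)·2^(30-1) = 30·536870912 = 16106127360.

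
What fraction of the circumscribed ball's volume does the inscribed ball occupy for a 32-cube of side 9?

V_in / V_out = (r_in/r_out)^32 = (1/√32)^32 = 32^(-32/2) ≈ 8.27181e-25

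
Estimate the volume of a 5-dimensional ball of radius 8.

V_5(8) = π^(5/2) · (8)^5 / Γ(5/2 + 1) = 262144·π^2/15 ≈ 172484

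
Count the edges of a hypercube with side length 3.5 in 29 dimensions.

Each of the 2^29 = 536870912 vertices has degree 29; total edges = 29·2^29/2 = 7784628224.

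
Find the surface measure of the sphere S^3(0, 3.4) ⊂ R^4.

S = n·V_n(r)/r = 4·V_4(3.4)/3.4 (volume-to-surface relation), giving 775.83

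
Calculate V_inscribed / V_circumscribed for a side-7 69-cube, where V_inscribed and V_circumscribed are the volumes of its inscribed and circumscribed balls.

V_in/V_out = n^(-n/2) = 69^(-69/2) ≈ 3.62833e-64.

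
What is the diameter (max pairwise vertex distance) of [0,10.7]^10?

Diagonal = √10 · 10.7 ≈ 33.8364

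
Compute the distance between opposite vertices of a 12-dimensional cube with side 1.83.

d = √(1.83² + 1.83² + ... + 1.83²) [12 terms] = √(12·1.83²) = 1.83√12 ≈ 6.33931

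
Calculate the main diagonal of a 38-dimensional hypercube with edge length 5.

Diagonal = √38 · 5 ≈ 30.8221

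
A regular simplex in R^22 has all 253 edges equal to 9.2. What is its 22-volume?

V_22 = √(23) · 9.2^22 / (22! · 2^(22/2)) ≈ 0.00332736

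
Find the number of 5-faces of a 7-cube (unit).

Number of 5-faces = C(7,5) · 2^(7-5) = 21 · 4 = 84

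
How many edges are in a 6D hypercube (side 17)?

Choose 1 of 6 axes to span the face (C(6,1) = 6 ways), then fix each of the remaining 5 coordinates at one of its two extreme values (2^5 = 32 ways): 6·32 = 192.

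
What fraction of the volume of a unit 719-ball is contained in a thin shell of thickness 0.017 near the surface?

V(inner)/V(outer) = ((1-0.017)/1)^719 ≈ 4.426e-06, so the shell fraction is 0.9999955743.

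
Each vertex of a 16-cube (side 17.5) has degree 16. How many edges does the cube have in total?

Number of 1-faces = C(16,1)·2^(16-1) = 16·32768 = 524288.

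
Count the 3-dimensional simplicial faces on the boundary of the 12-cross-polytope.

An n-cross-polytope has 2^(k+1)·C(n,k+1) k-faces. Here 2^4·C(12,4) = 16·495 = 7920.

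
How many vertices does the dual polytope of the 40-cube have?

The vertices are ±e_1, ..., ±e_40, so there are 2·40 = 80.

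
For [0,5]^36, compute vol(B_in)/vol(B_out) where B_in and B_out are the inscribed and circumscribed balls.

Volume scales as r^n, and r_in/r_out = 1/√36, giving (1/√36)^36 ≈ 9.69516e-29.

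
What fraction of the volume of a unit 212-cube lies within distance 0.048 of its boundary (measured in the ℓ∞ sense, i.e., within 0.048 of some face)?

Shell fraction = 1 - (1-0.096)^212 ≈ 0.9999999995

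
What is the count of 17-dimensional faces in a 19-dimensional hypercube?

Choose 17 of 19 axes to span the face (C(19,17) = 171 ways), then fix each of the remaining 2 coordinates at one of its two extreme values (2^2 = 4 ways): 171·4 = 684.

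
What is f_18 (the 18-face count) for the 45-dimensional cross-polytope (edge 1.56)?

Number of 18-faces = 2^(18+1) · C(45,18+1) = 524288 · 2438362177020 = 1278404029065461760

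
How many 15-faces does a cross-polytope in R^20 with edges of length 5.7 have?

An n-cross-polytope has 2^(k+1)·C(n,k+1) k-faces. Here 2^16·C(20,16) = 65536·4845 = 317521920.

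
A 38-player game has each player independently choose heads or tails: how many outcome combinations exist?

An n-cube has 2^n vertices; for n = 38 that is 2^38 = 274877906944.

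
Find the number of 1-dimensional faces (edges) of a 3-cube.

Number of 1-faces = C(3,1)·2^(3-1) = 3·4 = 12.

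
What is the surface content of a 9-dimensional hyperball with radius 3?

S_9(3) = 2·π^(9/2)·(3)^8 / Γ(9/2) = 69984·π^4/35 ≈ 194774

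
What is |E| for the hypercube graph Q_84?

The 84-cube has n·2^(n-1) = 84·2^83 = 84·9671406556917033397649408 = 812398150781030805402550272 edges.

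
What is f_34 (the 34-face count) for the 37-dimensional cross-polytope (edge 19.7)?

Each 34-face is the convex hull of 35 vertices, one chosen as ±e_i from each of 35 distinct axes: 2^35·C(37,35) = 22883585753088.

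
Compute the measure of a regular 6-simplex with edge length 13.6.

V = (13.6^6 / 6!) · √((6+1) / 2^6) ≈ 2906.43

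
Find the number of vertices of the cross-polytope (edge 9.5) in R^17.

Number of 0-faces = 2^(0+1) · C(17,0+1) = 2 · 17 = 34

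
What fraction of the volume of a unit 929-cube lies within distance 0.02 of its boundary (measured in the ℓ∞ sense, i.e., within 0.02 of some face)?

The inner cube has side 1-2·0.02 = 0.96 and volume (0.96)^929 ≈ 3.388e-17, so the shell holds 1 - 3.388e-17 of the volume.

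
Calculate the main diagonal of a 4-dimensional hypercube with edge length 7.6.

Diagonal = √4 · 7.6 = 15.2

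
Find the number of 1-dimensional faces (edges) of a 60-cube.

An n-cube has n·2^(n-1) edges. With n = 60: 60·576460752303423488 = 34587645138205409280.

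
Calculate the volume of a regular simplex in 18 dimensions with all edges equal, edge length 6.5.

Volume = 6.5^18 · √(19/2^18) / 18! ≈ 0.000570435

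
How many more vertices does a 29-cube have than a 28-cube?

The 29-cube has 2^29 = 536870912 vertices. The 28-cube has 2^28 = 268435456 vertices. Difference: 536870912 - 268435456 = 268435456.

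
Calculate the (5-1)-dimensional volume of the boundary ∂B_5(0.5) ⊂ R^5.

|∂B_5(0.5)| = π^2/6 ≈ 1.64493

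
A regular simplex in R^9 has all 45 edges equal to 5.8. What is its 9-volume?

V = (5.8^9 / 9!) · √((9+1) / 2^9) ≈ 2.86058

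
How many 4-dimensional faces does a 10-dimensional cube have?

f_4(10-cube) = (10 choose 4) · 2^6 = 13440.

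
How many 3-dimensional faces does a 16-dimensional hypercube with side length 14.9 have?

An n-cube has C(n,k)·2^(n-k) k-faces. Here C(16,3)·2^13 = 560·8192 = 4587520.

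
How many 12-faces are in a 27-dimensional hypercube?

f_12(27-cube) = (27 choose 12) · 2^15 = 569634324480.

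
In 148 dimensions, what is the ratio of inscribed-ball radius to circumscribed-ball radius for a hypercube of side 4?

r_in = 4/2 (half the side); r_out = 4√148/2 (half the diagonal). Ratio = 1/√148 ≈ 0.0821995.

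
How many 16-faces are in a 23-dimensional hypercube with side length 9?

f_16(23-cube) = (23 choose 16) · 2^7 = 31380096.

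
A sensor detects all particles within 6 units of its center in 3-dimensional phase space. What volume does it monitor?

The n-ball volume is π^(n/2)·r^n/Γ(n/2+1). With n=3, r=6: V = 288·π ≈ 904.779.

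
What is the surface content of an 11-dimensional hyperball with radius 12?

S_11(12) = 2·π^(11/2)·(12)^10 / Γ(11/2) = 146767085568·π^5/35 ≈ 1.28325e+12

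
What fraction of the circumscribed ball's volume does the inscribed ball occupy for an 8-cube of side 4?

The radii are 4/2 and 4√8/2, so the volume ratio is (1/√8)^8 = 8^{-8/2} ≈ 0.000244141.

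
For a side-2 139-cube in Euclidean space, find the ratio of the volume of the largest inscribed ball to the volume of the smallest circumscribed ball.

V_in / V_out = (r_in/r_out)^139 = (1/√139)^139 = 139^(-139/2) ≈ 1.1494e-149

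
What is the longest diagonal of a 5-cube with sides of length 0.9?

d = √(0.9² + 0.9² + ... + 0.9²) [5 terms] = √(5·0.9²) = 0.9√5 ≈ 2.01246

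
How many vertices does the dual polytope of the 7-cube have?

The vertices are ±e_1, ..., ±e_7, so there are 2·7 = 14.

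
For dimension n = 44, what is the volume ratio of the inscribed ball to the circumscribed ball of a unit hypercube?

V_in/V_out = n^(-n/2) = 44^(-44/2) ≈ 6.98299e-37.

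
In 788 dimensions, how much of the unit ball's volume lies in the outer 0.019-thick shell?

V(inner)/V(outer) = ((1-0.019)/1)^788 ≈ 2.724e-07, so the shell fraction is 0.9999997276.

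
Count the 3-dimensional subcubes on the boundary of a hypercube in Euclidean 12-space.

f_3(12-cube) = (12 choose 3) · 2^9 = 112640.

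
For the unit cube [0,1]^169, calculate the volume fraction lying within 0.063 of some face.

Shell fraction = 1 - (1-0.126)^169 ≈ 1 - 1.304e-10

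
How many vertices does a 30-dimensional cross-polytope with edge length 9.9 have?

The vertices are ±e_1, ..., ±e_30, so there are 2·30 = 60.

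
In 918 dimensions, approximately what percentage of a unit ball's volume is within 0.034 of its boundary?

1 - (1-0.034)^918 ≈ 1 - 1.618e-14 ≈ (100 - 1.62e-12)%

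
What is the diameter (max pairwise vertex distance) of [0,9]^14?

d = √(9² + 9² + ... + 9²) [14 terms] = √(14·9²) = 9√14 ≈ 33.6749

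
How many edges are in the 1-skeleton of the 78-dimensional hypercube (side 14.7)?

Number of 1-faces = C(78,1)·2^(78-1) = 78·151115727451828646838272 = 11787026741242634453385216.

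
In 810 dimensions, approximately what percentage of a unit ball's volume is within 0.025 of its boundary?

1 - (1-0.025)^810 ≈ 0.9999999988 ≈ (100 - 1.24e-07)%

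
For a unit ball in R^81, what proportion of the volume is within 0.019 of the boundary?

Shell fraction = 1 - (1-0.019)^81 ≈ 0.788559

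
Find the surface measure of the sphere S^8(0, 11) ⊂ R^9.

The surface area of an n-ball is 2π^(n/2) r^(n-1) / Γ(n/2). For n=9, r=11: 6859484192·π^4/105 ≈ 6.36358e+09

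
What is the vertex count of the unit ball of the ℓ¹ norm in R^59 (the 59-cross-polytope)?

The vertices are ±e_1, ..., ±e_59, so there are 2·59 = 118.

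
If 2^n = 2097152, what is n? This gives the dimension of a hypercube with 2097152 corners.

Since 2^n = 2097152, we have n = 21.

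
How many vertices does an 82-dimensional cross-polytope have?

The vertices are ±e_1, ..., ±e_82, so there are 2·82 = 164.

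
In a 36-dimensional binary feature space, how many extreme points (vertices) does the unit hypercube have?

Number of vertices = 2^36 = 68719476736.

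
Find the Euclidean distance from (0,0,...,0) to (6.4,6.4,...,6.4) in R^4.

Diagonal = √4 · 6.4 = 12.8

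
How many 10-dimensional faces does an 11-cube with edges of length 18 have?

An n-cube has C(n,k)·2^(n-k) k-faces. Here C(11,10)·2^1 = 11·2 = 22.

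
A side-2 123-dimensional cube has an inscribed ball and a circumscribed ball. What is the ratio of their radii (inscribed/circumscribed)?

r_in / r_out = (2/2) / (2√123/2) = 1/√123 ≈ 0.090167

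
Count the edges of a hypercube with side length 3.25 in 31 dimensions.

Each of the 2^31 = 2147483648 vertices has degree 31; total edges = 31·2^31/2 = 33285996544.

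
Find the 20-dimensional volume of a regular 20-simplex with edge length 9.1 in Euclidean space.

Volume = 9.1^20 · √(21/2^20) / 20! ≈ 0.0278941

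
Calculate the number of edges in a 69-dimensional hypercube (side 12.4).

An n-cube has n·2^(n-1) edges. With n = 69: 69·295147905179352825856 = 20365205457375344984064.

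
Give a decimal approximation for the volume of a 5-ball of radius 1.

V = 8·π^2/15 ≈ 5.26379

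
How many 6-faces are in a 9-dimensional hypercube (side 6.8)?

f_6(9-cube) = (9 choose 6) · 2^3 = 672.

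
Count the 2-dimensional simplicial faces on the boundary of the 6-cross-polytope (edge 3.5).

An n-cross-polytope has 2^(k+1)·C(n,k+1) k-faces. Here 2^3·C(6,3) = 8·20 = 160.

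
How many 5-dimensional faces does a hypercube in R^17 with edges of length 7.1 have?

f_5(17-cube) = (17 choose 5) · 2^12 = 25346048.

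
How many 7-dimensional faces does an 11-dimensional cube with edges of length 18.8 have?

Choose 7 of 11 axes to span the face (C(11,7) = 330 ways), then fix each of the remaining 4 coordinates at one of its two extreme values (2^4 = 16 ways): 330·16 = 5280.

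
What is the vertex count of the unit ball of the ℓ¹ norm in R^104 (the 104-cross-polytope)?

The vertices are ±e_1, ..., ±e_104, so there are 2·104 = 208.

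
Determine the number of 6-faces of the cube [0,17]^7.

f_6(7-cube) = (7 choose 6) · 2^1 = 14.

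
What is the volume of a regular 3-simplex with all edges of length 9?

Volume = (√2/12) · 9³ = 85.9135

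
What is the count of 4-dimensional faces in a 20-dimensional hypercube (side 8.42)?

Choose 4 of 20 axes to span the face (C(20,4) = 4845 ways), then fix each of the remaining 16 coordinates at one of its two extreme values (2^16 = 65536 ways): 4845·65536 = 317521920.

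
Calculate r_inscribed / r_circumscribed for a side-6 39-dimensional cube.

r_in = 6/2 (half the side); r_out = 6√39/2 (half the diagonal). Ratio = 1/√39 ≈ 0.160128.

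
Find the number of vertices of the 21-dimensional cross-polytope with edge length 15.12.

Number of vertices = 2n = 42.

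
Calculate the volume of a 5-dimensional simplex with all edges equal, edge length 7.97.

V_5 = √(6) · 7.97^5 / (5! · 2^(5/2)) ≈ 116.041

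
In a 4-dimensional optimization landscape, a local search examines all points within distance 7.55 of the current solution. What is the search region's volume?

V_4(7.55) = π^(4/2) · (7.55)^4 / Γ(4/2 + 1) ≈ 16034.6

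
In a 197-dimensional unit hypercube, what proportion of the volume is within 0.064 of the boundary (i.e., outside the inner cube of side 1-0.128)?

1 - (1 - 2·0.064)^197 = 1 - 0.872^197 ≈ 1 - 1.913e-12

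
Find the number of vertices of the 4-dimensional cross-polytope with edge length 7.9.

The vertices are ±e_1, ..., ±e_4, so there are 2·4 = 8.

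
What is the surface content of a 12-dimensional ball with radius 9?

S_12(9) = 2·π^(12/2)·(9)^11 / Γ(12/2) = 10460353203·π^6/20 ≈ 5.02824e+11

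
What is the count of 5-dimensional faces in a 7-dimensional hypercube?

Choose 5 of 7 axes to span the face (C(7,5) = 21 ways), then fix each of the remaining 2 coordinates at one of its two extreme values (2^2 = 4 ways): 21·4 = 84.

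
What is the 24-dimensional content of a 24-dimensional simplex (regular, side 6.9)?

For a regular n-simplex with edge a, V = (a^n / n!)·√((n+1)/2^n). With a=6.9, n=24: V ≈ 2.66859e-07.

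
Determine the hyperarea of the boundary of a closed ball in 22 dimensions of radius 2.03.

The surface area of an n-ball is 2π^(n/2) r^(n-1) / Γ(n/2). For n=22, r=2.03: 464871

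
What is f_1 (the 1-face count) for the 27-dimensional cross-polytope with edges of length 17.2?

Number of 1-faces = 2^(1+1) · C(27,1+1) = 4 · 351 = 1404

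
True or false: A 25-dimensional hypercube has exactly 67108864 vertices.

False. The 25-cube has 2^25 = 33554432 vertices.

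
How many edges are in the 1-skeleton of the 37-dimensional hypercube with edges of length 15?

Each of the 2^37 = 137438953472 vertices has degree 37; total edges = 37·2^37/2 = 2542620639232.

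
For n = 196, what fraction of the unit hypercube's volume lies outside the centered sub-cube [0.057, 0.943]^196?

The inner cube has side 1-2·0.057 = 0.886 and volume (0.886)^196 ≈ 4.977e-11, so the shell holds 1 - 4.977e-11 of the volume.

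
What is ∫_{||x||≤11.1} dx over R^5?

The n-ball volume is π^(n/2)·r^n/Γ(n/2+1). With n=5, r=11.1: V ≈ 886979.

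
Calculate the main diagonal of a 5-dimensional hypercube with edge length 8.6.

d = √(8.6² + 8.6² + ... + 8.6²) [5 terms] = √(5·8.6²) = 8.6√5 ≈ 19.2302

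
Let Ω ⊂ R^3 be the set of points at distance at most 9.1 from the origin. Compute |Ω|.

Volume = π^{3/2}·(9.1)^3/Γ(5/2) ≈ 3156.55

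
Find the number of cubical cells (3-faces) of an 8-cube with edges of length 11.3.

An n-cube has C(n,k)·2^(n-k) k-faces. Here C(8,3)·2^5 = 56·32 = 1792.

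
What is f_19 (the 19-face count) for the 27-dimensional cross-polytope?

An n-cross-polytope has 2^(k+1)·C(n,k+1) k-faces. Here 2^20·C(27,20) = 1048576·888030 = 931166945280.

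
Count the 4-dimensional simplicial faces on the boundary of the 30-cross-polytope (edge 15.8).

Number of 4-faces = 2^(4+1) · C(30,4+1) = 32 · 142506 = 4560192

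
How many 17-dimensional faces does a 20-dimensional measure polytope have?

Number of 17-faces = C(20,17) · 2^(20-17) = 1140 · 8 = 9120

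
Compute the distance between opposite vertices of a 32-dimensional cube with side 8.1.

Diagonal = √32 · 8.1 ≈ 45.8205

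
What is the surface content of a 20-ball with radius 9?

The surface area of an n-ball is 2π^(n/2) r^(n-1) / Γ(n/2). For n=20, r=9: 16677181699666569·π^10/2240 ≈ 6.97226e+17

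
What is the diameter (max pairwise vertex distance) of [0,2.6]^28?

||(2.6,2.6,...,2.6)|| = √(28)·2.6 ≈ 13.7579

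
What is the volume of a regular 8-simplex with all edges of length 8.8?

For a regular n-simplex with edge a, V = (a^n / n!)·√((n+1)/2^n). With a=8.8, n=8: V ≈ 167.241.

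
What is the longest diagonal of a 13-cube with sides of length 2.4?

Diagonal = √13 · 2.4 ≈ 8.65332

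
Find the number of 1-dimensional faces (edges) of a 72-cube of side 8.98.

Each of the 2^72 = 4722366482869645213696 vertices has degree 72; total edges = 72·2^72/2 = 170005193383307227693056.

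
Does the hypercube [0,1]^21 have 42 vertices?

False. The 21-cube has 2^21 = 2097152 vertices.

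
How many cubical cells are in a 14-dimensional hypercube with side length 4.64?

An n-cube has C(n,k)·2^(n-k) k-faces. Here C(14,3)·2^11 = 364·2048 = 745472.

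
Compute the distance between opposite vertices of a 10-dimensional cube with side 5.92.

Diagonal = √10 · 5.92 ≈ 18.7207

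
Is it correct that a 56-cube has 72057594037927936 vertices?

True. The 56-cube has 2^56 = 72057594037927936 vertices.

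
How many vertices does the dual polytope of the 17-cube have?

Number of vertices = 2n = 34.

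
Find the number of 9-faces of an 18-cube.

Number of 9-faces = C(18,9) · 2^(18-9) = 48620 · 512 = 24893440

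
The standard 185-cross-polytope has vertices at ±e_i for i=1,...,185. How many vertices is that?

Number of vertices = 2n = 370.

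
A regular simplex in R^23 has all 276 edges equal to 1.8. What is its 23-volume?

V_23 = √(24) · 1.8^23 / (23! · 2^(23/2)) ≈ 4.86445e-20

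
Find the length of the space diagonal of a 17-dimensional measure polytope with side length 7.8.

d = √(7.8² + 7.8² + ... + 7.8²) [17 terms] = √(17·7.8²) = 7.8√17 ≈ 32.1602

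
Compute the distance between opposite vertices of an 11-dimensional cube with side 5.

d = √(5² + 5² + ... + 5²) [11 terms] = √(11·5²) = 5√11 ≈ 16.5831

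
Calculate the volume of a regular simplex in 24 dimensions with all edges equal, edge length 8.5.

V_24 = √(25) · 8.5^24 / (24! · 2^(24/2)) ≈ 3.98069e-05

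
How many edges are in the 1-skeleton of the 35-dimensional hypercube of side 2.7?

The 35-cube has n·2^(n-1) = 35·2^34 = 35·17179869184 = 601295421440 edges.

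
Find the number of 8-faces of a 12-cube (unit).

Choose 8 of 12 axes to span the face (C(12,8) = 495 ways), then fix each of the remaining 4 coordinates at one of its two extreme values (2^4 = 16 ways): 495·16 = 7920.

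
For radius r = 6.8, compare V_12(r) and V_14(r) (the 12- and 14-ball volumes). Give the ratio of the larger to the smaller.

V_12(6.8) ≈ 1.30519e+10, V_14(6.8) ≈ 2.70859e+11. The 14-ball is larger by a factor of 20.75.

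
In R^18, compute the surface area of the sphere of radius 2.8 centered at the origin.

S_18(2.8) = 2·π^(18/2)·(2.8)^17 / Γ(18/2) ≈ 5.90942e+07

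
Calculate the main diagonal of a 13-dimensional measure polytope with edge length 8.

||(8,8,...,8)|| = √(13)·8 ≈ 28.8444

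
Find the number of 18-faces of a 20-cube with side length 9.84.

Choose 18 of 20 axes to span the face (C(20,18) = 190 ways), then fix each of the remaining 2 coordinates at one of its two extreme values (2^2 = 4 ways): 190·4 = 760.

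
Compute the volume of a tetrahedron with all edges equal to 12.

Volume = (√2/12) · 12³ = 203.647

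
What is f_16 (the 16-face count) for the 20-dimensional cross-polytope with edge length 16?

Number of 16-faces = 2^(16+1) · C(20,16+1) = 131072 · 1140 = 149422080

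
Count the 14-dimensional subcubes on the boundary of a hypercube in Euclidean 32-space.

f_14(32-cube) = (32 choose 14) · 2^18 = 123584013926400.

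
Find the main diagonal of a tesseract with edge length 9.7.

d = √(9.7² + 9.7² + ... + 9.7²) [4 terms] = √(4·9.7²) = 9.7√4 = 19.4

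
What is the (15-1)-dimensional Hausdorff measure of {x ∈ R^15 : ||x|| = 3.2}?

|∂B_15(3.2)| ≈ 6.75493e+07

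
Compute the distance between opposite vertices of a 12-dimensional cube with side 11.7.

||(11.7,11.7,...,11.7)|| = √(12)·11.7 ≈ 40.53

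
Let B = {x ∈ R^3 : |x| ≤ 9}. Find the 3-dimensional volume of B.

V = 972·π ≈ 3053.63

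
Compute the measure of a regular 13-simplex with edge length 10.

For a regular n-simplex with edge a, V = (a^n / n!)·√((n+1)/2^n). With a=10, n=13: V ≈ 66.3879.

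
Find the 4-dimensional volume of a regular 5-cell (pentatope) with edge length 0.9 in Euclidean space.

V_4 = √(5) · 0.9^4 / (4! · 2^(4/2)) ≈ 0.0152821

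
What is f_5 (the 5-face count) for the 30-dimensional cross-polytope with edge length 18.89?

f_5(30-orthoplex) = 2^6 · (30 choose 6) = 38001600.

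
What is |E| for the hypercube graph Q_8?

Number of 1-faces = C(8,1)·2^(8-1) = 8·128 = 1024.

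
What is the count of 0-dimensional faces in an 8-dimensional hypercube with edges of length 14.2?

f_0(8-cube) = (8 choose 0) · 2^8 = 256.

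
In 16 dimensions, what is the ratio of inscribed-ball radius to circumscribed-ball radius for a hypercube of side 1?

Ratio = (s/2)/(s√16/2) = 16^(-1/2) ≈ 0.25.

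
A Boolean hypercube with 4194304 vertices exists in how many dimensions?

Since 2^n = 4194304, we have n = 22.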